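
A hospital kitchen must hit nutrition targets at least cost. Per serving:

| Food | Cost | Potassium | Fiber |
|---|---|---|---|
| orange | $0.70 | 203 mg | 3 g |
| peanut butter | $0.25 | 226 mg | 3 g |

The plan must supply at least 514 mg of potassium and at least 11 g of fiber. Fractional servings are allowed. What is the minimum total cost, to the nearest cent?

$0.92

An LP optimum is at a vertex; with two nutrient constraints at most two foods are used. Check each candidate.
orange only: max(514/203, 11/3) = 3.667 servings → $2.57.
peanut butter only: max(514/226, 11/3) = 3.667 servings → $0.92.
orange + peanut butter: intersection lies outside the first quadrant.
Cheapest feasible corner: $0.92.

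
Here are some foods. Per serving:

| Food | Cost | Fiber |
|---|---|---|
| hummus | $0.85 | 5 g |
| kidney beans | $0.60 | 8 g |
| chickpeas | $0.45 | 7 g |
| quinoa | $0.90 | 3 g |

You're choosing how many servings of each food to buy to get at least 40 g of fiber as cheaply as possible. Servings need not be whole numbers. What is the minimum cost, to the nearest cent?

$2.57

Cost per g of fiber: chickpeas $0.0643, kidney beans $0.0750, hummus $0.1700, quinoa $0.3000.
With no serving limits, use only chickpeas: 40 g / 7 g = 5.714 servings × $0.45 = $2.57.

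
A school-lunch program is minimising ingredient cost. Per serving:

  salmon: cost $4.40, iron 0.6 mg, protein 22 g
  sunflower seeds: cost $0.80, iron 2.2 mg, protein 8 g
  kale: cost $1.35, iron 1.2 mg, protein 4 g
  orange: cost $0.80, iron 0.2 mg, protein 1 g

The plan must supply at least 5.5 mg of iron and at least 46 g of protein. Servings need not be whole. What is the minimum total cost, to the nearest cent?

$4.60

salmon only: max(5.5/0.6, 46/22) = 9.167 servings → $40.33.
sunflower seeds only: max(5.5/2.2, 46/8) = 5.75 servings → $4.60.
kale only: max(5.5/1.2, 46/4) = 11.5 servings → $15.53.
orange only: max(5.5/0.2, 46/1) = 46 servings → $36.80.
salmon + sunflower seeds with both tight: 1.312 servings and 2.142 servings → $7.49.
salmon + kale with both tight: 1.383 servings and 3.892 servings → $11.34.
salmon + orange with both tight: 0.9737 servings and 24.58 servings → $23.95.
sunflower seeds + kale: intersection lies outside the first quadrant.
sunflower seeds + orange: intersection lies outside the first quadrant.
kale + orange: intersection lies outside the first quadrant.
So the least-cost plan costs $4.60.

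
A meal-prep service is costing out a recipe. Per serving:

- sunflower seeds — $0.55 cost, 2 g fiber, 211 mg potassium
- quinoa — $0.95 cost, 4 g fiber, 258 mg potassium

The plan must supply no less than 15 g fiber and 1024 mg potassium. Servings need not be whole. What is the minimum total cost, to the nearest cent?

This is a tiny linear program; its minimum lies at a vertex of the feasible set. List the vertices and price them.
sunflower seeds only: max(15/2, 1024/211) = 7.5 servings → $4.12.
quinoa only: max(15/4, 1024/258) = 3.969 servings → $3.77.
sunflower seeds + quinoa with both tight: 0.689 servings and 3.405 servings → $3.61.
The minimum over all feasible corners is $3.61.

$3.61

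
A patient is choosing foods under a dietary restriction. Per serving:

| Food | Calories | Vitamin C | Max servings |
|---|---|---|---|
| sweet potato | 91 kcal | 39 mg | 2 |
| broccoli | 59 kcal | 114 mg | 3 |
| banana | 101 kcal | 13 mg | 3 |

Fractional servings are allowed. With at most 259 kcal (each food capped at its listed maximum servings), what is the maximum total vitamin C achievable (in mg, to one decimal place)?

Vitamin C per kcal: broccoli 1.932, sweet potato 0.4286, banana 0.1287.
Take 3 servings of broccoli: uses 177 kcal, +342.0 mg vitamin C (running total 342.0 mg).
Take 0.9011 servings of sweet potato: uses 82 kcal, +35.1 mg vitamin C (running total 377.1 mg).
Filling greedily by vitamin C-per-kcal is optimal for one linear limit, giving 377.1 mg.

377.1 mg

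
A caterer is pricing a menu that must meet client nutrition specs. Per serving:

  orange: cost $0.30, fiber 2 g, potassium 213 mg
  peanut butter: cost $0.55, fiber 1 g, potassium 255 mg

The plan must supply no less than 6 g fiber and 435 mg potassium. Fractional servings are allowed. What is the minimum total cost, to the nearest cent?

Minimising a linear cost over {fiber ≥ 6, potassium ≥ 435, servings ≥ 0} — the optimum is at a vertex, using one or two foods.
orange only: max(6/2, 435/213) = 3 servings → $0.90.
peanut butter only: max(6/1, 435/255) = 6 servings → $3.30.
orange + peanut butter with both targets exact would need a negative amount; discard.
The minimum over all feasible corners is $0.90.

$0.90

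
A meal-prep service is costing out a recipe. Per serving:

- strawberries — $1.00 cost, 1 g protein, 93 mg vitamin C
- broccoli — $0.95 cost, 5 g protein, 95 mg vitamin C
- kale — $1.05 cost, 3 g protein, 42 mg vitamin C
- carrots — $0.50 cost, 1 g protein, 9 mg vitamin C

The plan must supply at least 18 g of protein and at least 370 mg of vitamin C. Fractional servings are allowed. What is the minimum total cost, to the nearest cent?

$3.70

strawberries only: max(18/1, 370/93) = 18 servings → $18.00.
broccoli only: max(18/5, 370/95) = 3.895 servings → $3.70.
kale only: max(18/3, 370/42) = 8.81 servings → $9.25.
carrots only: max(18/1, 370/9) = 41.11 servings → $20.56.
strawberries + broccoli with both tight: 0.3784 servings and 3.524 servings → $3.73.
strawberries + kale with both tight: 1.494 servings and 5.502 servings → $7.27.
strawberries + carrots with both tight: 2.476 servings and 15.52 servings → $10.24.
broccoli + kale: intersection lies outside the first quadrant.
broccoli + carrots with both targets exact would need a negative amount; discard.
kale + carrots with both targets exact would need a negative amount; discard.
Cheapest feasible corner: $3.70.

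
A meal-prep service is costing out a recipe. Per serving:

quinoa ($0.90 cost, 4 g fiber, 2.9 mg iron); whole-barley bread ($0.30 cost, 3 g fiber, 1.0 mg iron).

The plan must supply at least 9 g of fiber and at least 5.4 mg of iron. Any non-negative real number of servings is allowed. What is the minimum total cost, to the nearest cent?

For a min-cost LP with two ≥-constraints, a basic feasible solution has at most two positive variables.
quinoa only: max(9/4, 5.4/2.9) = 2.25 servings → $2.02.
whole-barley bread only: max(9/3, 5.4/1.0) = 5.4 servings → $1.62.
quinoa + whole-barley bread with both tight: 1.532 servings and 0.9574 servings → $1.67.
The minimum over all feasible corners is $1.62.

$1.62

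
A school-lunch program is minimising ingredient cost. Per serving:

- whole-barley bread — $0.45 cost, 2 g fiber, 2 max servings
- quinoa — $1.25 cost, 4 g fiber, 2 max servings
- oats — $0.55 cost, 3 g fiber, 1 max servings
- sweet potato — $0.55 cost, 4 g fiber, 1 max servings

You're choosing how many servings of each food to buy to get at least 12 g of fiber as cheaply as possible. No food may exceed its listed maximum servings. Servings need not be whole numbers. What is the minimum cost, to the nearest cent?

Cost per g of fiber: sweet potato $0.1375, oats $0.1833, whole-barley bread $0.2250, quinoa $0.3125.
Take 1 serving of sweet potato: +4.0 g fiber for $0.55 (total $0.55, still need 8.0 g).
Take 1 serving of oats: +3.0 g fiber for $0.55 (total $1.10, still need 5.0 g).
Take 2 servings of whole-barley bread: +4.0 g fiber for $0.90 (total $2.00, still need 1.0 g).
Take 0.25 servings of quinoa: +1.0 g fiber for $0.31 (total $2.31, still need 0.0 g).
Greedy by cheapest-per-g is optimal for a single linear constraint, so the minimum cost is $2.31.

$2.31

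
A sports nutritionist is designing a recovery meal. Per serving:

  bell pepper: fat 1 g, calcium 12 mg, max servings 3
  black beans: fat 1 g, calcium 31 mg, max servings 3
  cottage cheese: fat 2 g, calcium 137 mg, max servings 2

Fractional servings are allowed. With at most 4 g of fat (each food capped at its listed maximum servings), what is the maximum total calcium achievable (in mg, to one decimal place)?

274.0 mg

Calcium per g fat: cottage cheese 68.5, black beans 31, bell pepper 12.
Take 2 servings of cottage cheese: uses 4 g fat, +274.0 mg calcium (running total 274.0 mg).
Greedy by best ratio exhausts the fat allowance optimally: 274.0 mg.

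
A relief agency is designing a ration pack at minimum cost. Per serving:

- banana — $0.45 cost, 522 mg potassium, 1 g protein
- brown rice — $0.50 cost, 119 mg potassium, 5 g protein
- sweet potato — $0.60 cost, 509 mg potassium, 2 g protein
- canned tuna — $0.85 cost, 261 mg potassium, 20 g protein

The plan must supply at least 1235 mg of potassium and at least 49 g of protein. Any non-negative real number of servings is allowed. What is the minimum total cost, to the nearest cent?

$2.56

With two linear requirements the optimum uses one or two foods; enumerate the corners.
banana only: max(1235/522, 49/1) = 49 servings → $22.05.
brown rice only: max(1235/119, 49/5) = 10.38 servings → $5.19.
sweet potato only: max(1235/509, 49/2) = 24.5 servings → $14.70.
canned tuna only: max(1235/261, 49/20) = 4.732 servings → $4.02.
banana + brown rice with both tight: 0.1381 servings and 9.772 servings → $4.95.
banana + sweet potato: the both-tight solution has a negative serving — not a feasible corner.
banana + canned tuna with both tight: 1.17 servings and 2.391 servings → $2.56.
brown rice + sweet potato with both tight: 9.74 servings and 0.1491 servings → $4.96.
brown rice + canned tuna: intersection lies outside the first quadrant.
sweet potato + canned tuna with both tight: 1.233 servings and 2.327 servings → $2.72.
Cheapest feasible corner: $2.56.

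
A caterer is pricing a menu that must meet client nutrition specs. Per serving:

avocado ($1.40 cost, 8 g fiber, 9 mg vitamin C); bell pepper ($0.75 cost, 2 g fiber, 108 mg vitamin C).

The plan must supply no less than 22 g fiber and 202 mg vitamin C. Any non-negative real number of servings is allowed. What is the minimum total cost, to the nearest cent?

$4.52

With two linear requirements the optimum uses one or two foods; enumerate the corners.
avocado only: max(22/8, 202/9) = 22.44 servings → $31.42.
bell pepper only: max(22/2, 202/108) = 11 servings → $8.25.
avocado + bell pepper with both tight: 2.331 servings and 1.676 servings → $4.52.
So the least-cost plan costs $4.52.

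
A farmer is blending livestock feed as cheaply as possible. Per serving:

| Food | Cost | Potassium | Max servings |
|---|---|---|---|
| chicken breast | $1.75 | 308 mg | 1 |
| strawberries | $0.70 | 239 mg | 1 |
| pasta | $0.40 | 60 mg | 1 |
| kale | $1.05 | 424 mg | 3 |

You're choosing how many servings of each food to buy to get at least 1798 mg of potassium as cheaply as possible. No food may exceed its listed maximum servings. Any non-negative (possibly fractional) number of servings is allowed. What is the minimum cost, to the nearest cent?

$5.48

Cost per mg of potassium: kale $0.0025, strawberries $0.0029, chicken breast $0.0057, pasta $0.0067.
Take 3 servings of kale: +1272.0 mg potassium for $3.15 (total $3.15, still need 526.0 mg).
Take 1 serving of strawberries: +239.0 mg potassium for $0.70 (total $3.85, still need 287.0 mg).
Take 0.9318 servings of chicken breast: +287.0 mg potassium for $1.63 (total $5.48, still need 0.0 mg).
Greedy by cheapest-per-mg is optimal for a single linear constraint, so the minimum cost is $5.48.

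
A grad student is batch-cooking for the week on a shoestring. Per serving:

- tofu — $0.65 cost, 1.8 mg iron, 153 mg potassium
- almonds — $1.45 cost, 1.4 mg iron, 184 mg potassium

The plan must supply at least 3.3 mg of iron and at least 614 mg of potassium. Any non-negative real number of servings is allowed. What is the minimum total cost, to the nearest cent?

tofu only: max(3.3/1.8, 614/153) = 4.013 servings → $2.61.
almonds only: max(3.3/1.4, 614/184) = 3.337 servings → $4.84.
tofu + almonds with both targets exact would need a negative amount; discard.
The minimum over all feasible corners is $2.61.

$2.61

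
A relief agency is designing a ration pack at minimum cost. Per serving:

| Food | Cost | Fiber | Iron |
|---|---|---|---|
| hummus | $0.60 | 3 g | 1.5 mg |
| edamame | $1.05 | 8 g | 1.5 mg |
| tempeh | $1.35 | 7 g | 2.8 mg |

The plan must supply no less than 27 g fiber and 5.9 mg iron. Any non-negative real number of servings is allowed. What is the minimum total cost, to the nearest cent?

$3.73

Minimising a linear cost over {fiber ≥ 27, iron ≥ 5.9, servings ≥ 0} — the optimum is at a vertex, using one or two foods.
hummus only: max(27/3, 5.9/1.5) = 9 servings → $5.40.
edamame only: max(27/8, 5.9/1.5) = 3.933 servings → $4.13.
tempeh only: max(27/7, 5.9/2.8) = 3.857 servings → $5.21.
hummus + edamame with both tight: 0.8933 servings and 3.04 servings → $3.73.
hummus + tempeh with both targets exact would need a negative amount; discard.
edamame + tempeh with both tight: 2.882 servings and 0.563 servings → $3.79.
So the least-cost plan costs $3.73.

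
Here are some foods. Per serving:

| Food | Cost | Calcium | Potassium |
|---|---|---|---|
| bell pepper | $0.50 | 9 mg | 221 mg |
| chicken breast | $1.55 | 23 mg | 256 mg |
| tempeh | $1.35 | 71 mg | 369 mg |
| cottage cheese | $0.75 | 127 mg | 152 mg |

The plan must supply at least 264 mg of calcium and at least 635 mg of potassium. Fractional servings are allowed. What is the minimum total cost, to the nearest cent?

bell pepper only: max(264/9, 635/221) = 29.33 servings → $14.67.
chicken breast only: max(264/23, 635/256) = 11.48 servings → $17.79.
tempeh only: max(264/71, 635/369) = 3.718 servings → $5.02.
cottage cheese only: max(264/127, 635/152) = 4.178 servings → $3.13.
bell pepper + chicken breast with both targets exact would need a negative amount; discard.
bell pepper + tempeh with both targets exact would need a negative amount; discard.
bell pepper + cottage cheese with both tight: 1.518 servings and 1.971 servings → $2.24.
chicken breast + tempeh: intersection lies outside the first quadrant.
chicken breast + cottage cheese with both tight: 1.396 servings and 1.826 servings → $3.53.
tempeh + cottage cheese with both tight: 1.123 servings and 1.451 servings → $2.60.
So the least-cost plan costs $2.24.

$2.24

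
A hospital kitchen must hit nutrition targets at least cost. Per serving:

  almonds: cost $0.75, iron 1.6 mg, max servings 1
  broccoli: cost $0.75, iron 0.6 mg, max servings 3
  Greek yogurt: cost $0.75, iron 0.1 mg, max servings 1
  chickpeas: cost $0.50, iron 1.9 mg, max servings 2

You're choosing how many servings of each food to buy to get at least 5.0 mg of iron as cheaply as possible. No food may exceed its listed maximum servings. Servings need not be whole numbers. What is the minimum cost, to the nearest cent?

$1.56

Cost per mg of iron: chickpeas $0.2632, almonds $0.4688, broccoli $1.2500, Greek yogurt $7.5000.
Take 2 servings of chickpeas: +3.8 mg iron for $1.00 (total $1.00, still need 1.2 mg).
Take 0.75 servings of almonds: +1.2 mg iron for $0.56 (total $1.56, still need 0.0 mg).
Filling from the cheapest source first is optimal under one linear minimum: $1.56.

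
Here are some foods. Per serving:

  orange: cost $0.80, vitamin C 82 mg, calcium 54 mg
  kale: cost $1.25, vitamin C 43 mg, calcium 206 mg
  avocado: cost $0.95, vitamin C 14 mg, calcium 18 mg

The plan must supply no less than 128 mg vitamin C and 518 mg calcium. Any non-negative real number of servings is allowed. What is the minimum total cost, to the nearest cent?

$3.28

This is a tiny linear program; its minimum lies at a vertex of the feasible set. List the vertices and price them.
orange only: max(128/82, 518/54) = 9.593 servings → $7.67.
kale only: max(128/43, 518/206) = 2.977 servings → $3.72.
avocado only: max(128/14, 518/18) = 28.78 servings → $27.34.
orange + kale with both tight: 0.281 servings and 2.441 servings → $3.28.
orange + avocado: intersection lies outside the first quadrant.
kale + avocado with both tight: 2.345 servings and 1.94 servings → $4.77.
The minimum over all feasible corners is $3.28.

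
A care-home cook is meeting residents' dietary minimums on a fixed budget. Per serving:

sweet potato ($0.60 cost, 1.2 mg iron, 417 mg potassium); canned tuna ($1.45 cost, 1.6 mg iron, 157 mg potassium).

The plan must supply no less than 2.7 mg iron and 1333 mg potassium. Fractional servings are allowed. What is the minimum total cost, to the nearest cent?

$1.92

This is a tiny linear program; its minimum lies at a vertex of the feasible set. List the vertices and price them.
sweet potato only: max(2.7/1.2, 1333/417) = 3.197 servings → $1.92.
canned tuna only: max(2.7/1.6, 1333/157) = 8.49 servings → $12.31.
sweet potato + canned tuna: intersection lies outside the first quadrant.
The minimum over all feasible corners is $1.92.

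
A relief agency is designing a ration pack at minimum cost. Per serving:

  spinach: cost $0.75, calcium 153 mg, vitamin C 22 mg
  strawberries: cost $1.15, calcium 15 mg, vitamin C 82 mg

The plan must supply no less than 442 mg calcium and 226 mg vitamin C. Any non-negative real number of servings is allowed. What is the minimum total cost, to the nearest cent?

$4.36

A basic optimal solution has at most two foods positive. Try each food alone and each pair with both targets met exactly.
spinach only: max(442/153, 226/22) = 10.27 servings → $7.70.
strawberries only: max(442/15, 226/82) = 29.47 servings → $33.89.
spinach + strawberries with both tight: 2.689 servings and 2.035 servings → $4.36.
Cheapest feasible corner: $4.36.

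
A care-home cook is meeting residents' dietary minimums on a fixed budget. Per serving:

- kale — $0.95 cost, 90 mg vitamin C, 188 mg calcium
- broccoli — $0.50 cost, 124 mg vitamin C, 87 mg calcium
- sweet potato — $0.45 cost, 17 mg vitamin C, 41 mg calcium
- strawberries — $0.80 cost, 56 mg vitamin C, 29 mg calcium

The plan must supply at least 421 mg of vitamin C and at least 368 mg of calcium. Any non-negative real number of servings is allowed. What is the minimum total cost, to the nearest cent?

Minimising a linear cost over {vitamin C ≥ 421, calcium ≥ 368, servings ≥ 0} — the optimum is at a vertex, using one or two foods.
kale only: max(421/90, 368/188) = 4.678 servings → $4.44.
broccoli only: max(421/124, 368/87) = 4.23 servings → $2.11.
sweet potato only: max(421/17, 368/41) = 24.76 servings → $11.14.
strawberries only: max(421/56, 368/29) = 12.69 servings → $10.15.
kale + broccoli with both tight: 0.5816 servings and 2.973 servings → $2.04.
kale + sweet potato: the both-tight solution has a negative serving — not a feasible corner.
kale + strawberries with both tight: 1.061 servings and 5.813 servings → $5.66.
broccoli + sweet potato with both tight: 3.053 servings and 2.498 servings → $2.65.
broccoli + strawberries: the both-tight solution has a negative serving — not a feasible corner.
sweet potato + strawberries with both tight: 4.658 servings and 6.104 servings → $6.98.
The minimum over all feasible corners is $2.04.

$2.04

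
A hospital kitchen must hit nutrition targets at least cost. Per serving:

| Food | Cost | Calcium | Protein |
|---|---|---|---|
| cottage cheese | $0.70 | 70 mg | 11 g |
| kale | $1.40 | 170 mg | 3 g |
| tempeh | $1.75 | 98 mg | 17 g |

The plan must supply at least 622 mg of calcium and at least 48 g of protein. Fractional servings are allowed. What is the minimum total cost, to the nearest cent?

Two binding constraints pin down two serving amounts, so the optimal mix uses at most two foods. The candidates are each food alone (scaled to the tighter of calcium/protein) and each pair with both constraints tight.
cottage cheese only: max(622/70, 48/11) = 8.886 servings → $6.22.
kale only: max(622/170, 48/3) = 16 servings → $22.40.
tempeh only: max(622/98, 48/17) = 6.347 servings → $11.11.
cottage cheese + kale with both tight: 3.792 servings and 2.098 servings → $5.59.
cottage cheese + tempeh with both targets exact would need a negative amount; discard.
kale + tempeh with both tight: 2.261 servings and 2.424 servings → $7.41.
Cheapest feasible corner: $5.59.

$5.59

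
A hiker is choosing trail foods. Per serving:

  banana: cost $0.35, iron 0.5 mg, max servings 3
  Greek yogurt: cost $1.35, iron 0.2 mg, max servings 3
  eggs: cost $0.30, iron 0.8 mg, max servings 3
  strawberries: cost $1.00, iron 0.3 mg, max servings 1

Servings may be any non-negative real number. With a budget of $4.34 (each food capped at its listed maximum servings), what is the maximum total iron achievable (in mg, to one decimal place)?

Iron per dollar: eggs 2.667, banana 1.429, strawberries 0.3, Greek yogurt 0.1481.
Take 3 servings of eggs: spends $0.90, +2.4 mg iron (running total 2.4 mg).
Take 3 servings of banana: spends $1.05, +1.5 mg iron (running total 3.9 mg).
Take 1 serving of strawberries: spends $1.00, +0.3 mg iron (running total 4.2 mg).
Take 1.03 servings of Greek yogurt: spends $1.39, +0.2 mg iron (running total 4.4 mg).
Greedy by best ratio exhausts the cost allowance optimally: 4.4 mg.

4.4 mg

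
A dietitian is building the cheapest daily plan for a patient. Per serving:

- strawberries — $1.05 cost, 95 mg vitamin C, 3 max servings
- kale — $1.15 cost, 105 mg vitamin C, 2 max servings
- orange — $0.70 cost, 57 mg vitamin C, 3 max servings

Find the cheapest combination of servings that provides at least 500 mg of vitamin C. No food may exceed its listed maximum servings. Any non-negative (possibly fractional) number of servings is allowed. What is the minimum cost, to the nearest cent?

$5.51

Cost per mg of vitamin C: kale $0.0110, strawberries $0.0111, orange $0.0123.
Take 2 servings of kale: +210.0 mg vitamin C for $2.30 (total $2.30, still need 290.0 mg).
Take 3 servings of strawberries: +285.0 mg vitamin C for $3.15 (total $5.45, still need 5.0 mg).
Take 0.08772 servings of orange: +5.0 mg vitamin C for $0.06 (total $5.51, still need 0.0 mg).
Filling from the cheapest source first is optimal under one linear minimum: $5.51.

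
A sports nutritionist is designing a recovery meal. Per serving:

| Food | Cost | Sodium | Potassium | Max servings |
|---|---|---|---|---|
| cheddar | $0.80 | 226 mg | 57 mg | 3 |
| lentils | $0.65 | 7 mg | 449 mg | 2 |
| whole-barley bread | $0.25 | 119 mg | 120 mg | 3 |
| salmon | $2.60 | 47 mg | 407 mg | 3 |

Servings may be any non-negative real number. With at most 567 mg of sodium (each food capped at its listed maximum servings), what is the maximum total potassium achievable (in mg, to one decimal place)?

Potassium per mg sodium: lentils 64.14, salmon 8.66, whole-barley bread 1.008, cheddar 0.2522.
Take 2 servings of lentils: uses 14 mg sodium, +898.0 mg potassium (running total 898.0 mg).
Take 3 servings of salmon: uses 141 mg sodium, +1221.0 mg potassium (running total 2119.0 mg).
Take 3 servings of whole-barley bread: uses 357 mg sodium, +360.0 mg potassium (running total 2479.0 mg).
Take 0.2434 servings of cheddar: uses 55 mg sodium, +13.9 mg potassium (running total 2492.9 mg).
Filling greedily by potassium-per-mg sodium is optimal for one linear limit, giving 2492.9 mg.

2492.9 mg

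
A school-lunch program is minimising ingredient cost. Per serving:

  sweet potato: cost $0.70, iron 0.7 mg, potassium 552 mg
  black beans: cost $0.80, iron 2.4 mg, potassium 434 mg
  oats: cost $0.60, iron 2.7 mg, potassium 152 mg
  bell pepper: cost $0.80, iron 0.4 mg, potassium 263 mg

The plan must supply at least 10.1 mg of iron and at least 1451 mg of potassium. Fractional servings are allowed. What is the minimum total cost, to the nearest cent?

$3.03

sweet potato only: max(10.1/0.7, 1451/552) = 14.43 servings → $10.10.
black beans only: max(10.1/2.4, 1451/434) = 4.208 servings → $3.37.
oats only: max(10.1/2.7, 1451/152) = 9.546 servings → $5.73.
bell pepper only: max(10.1/0.4, 1451/263) = 25.25 servings → $20.20.
sweet potato + black beans with both targets exact would need a negative amount; discard.
sweet potato + oats with both tight: 1.721 servings and 3.294 servings → $3.18.
sweet potato + bell pepper: the both-tight solution has a negative serving — not a feasible corner.
black beans + oats with both tight: 2.952 servings and 1.116 servings → $3.03.
black beans + bell pepper with both targets exact would need a negative amount; discard.
oats + bell pepper with both tight: 3.197 servings and 3.669 servings → $4.85.
So the least-cost plan costs $3.03.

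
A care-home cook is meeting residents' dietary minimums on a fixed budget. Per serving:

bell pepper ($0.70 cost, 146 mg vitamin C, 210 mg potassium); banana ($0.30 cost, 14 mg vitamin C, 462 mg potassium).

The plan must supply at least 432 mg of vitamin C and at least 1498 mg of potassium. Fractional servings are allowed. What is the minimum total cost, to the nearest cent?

$2.53

Two binding constraints pin down two serving amounts, so the optimal mix uses at most two foods. The candidates are each food alone (scaled to the tighter of vitamin C/potassium) and each pair with both constraints tight.
bell pepper only: max(432/146, 1498/210) = 7.133 servings → $4.99.
banana only: max(432/14, 1498/462) = 30.86 servings → $9.26.
bell pepper + banana with both tight: 2.769 servings and 1.984 servings → $2.53.
So the least-cost plan costs $2.53.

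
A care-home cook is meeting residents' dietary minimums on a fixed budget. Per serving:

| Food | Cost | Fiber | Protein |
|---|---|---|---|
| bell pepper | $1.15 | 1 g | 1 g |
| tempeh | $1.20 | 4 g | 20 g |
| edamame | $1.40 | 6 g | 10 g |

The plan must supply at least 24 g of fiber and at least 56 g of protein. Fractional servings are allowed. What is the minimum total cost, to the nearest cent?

With two linear requirements the optimum uses one or two foods; enumerate the corners.
bell pepper only: max(24/1, 56/1) = 56 servings → $64.40.
tempeh only: max(24/4, 56/20) = 6 servings → $7.20.
edamame only: max(24/6, 56/10) = 5.6 servings → $7.84.
bell pepper + tempeh with both tight: 16 servings and 2 servings → $20.80.
bell pepper + edamame with both targets exact would need a negative amount; discard.
tempeh + edamame with both tight: 1.2 servings and 3.2 servings → $5.92.
The minimum over all feasible corners is $5.92.

$5.92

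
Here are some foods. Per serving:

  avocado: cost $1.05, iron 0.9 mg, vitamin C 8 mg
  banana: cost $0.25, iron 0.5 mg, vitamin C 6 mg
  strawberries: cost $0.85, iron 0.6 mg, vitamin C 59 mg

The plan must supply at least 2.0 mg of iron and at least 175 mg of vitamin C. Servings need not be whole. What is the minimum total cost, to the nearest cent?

$2.60

Minimising a linear cost over {iron ≥ 2.0, vitamin C ≥ 175, servings ≥ 0} — the optimum is at a vertex, using one or two foods.
avocado only: max(2.0/0.9, 175/8) = 21.88 servings → $22.97.
banana only: max(2.0/0.5, 175/6) = 29.17 servings → $7.29.
strawberries only: max(2.0/0.6, 175/59) = 3.333 servings → $2.83.
avocado + banana: the both-tight solution has a negative serving — not a feasible corner.
avocado + strawberries with both tight: 0.2692 servings and 2.93 servings → $2.77.
banana + strawberries with both tight: 0.5019 servings and 2.915 servings → $2.60.
So the least-cost plan costs $2.60.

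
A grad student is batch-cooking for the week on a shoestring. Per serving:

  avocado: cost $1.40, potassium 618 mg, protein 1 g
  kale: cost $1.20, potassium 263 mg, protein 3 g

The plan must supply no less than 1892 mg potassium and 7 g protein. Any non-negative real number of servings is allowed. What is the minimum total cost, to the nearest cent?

$5.21

With two linear requirements the optimum uses one or two foods; enumerate the corners.
avocado only: max(1892/618, 7/1) = 7 servings → $9.80.
kale only: max(1892/263, 7/3) = 7.194 servings → $8.63.
avocado + kale with both tight: 2.41 servings and 1.53 servings → $5.21.
So the least-cost plan costs $5.21.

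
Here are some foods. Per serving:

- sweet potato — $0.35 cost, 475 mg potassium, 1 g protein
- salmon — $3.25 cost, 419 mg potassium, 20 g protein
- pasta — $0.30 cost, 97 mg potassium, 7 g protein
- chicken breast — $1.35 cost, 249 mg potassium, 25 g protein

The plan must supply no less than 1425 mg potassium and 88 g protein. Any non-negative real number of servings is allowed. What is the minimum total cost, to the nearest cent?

With two linear requirements the optimum uses one or two foods; enumerate the corners.
sweet potato only: max(1425/475, 88/1) = 88 servings → $30.80.
salmon only: max(1425/419, 88/20) = 4.4 servings → $14.30.
pasta only: max(1425/97, 88/7) = 14.69 servings → $4.41.
chicken breast only: max(1425/249, 88/25) = 5.723 servings → $7.73.
sweet potato + salmon: intersection lies outside the first quadrant.
sweet potato + pasta with both tight: 0.4458 servings and 12.51 servings → $3.91.
sweet potato + chicken breast with both tight: 1.18 servings and 3.473 servings → $5.10.
salmon + pasta with both tight: 1.449 servings and 8.431 servings → $7.24.
salmon + chicken breast with both tight: 2.496 servings and 1.524 servings → $10.17.
pasta + chicken breast with both targets exact would need a negative amount; discard.
So the least-cost plan costs $3.91.

$3.91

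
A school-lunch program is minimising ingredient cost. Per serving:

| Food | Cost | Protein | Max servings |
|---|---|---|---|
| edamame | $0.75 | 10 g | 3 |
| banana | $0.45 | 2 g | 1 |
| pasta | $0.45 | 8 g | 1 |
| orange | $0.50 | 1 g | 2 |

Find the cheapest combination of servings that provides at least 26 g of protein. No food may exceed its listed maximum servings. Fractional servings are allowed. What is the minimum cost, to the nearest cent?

$1.80

Cost per g of protein: pasta $0.0563, edamame $0.0750, banana $0.2250, orange $0.5000.
Take 1 serving of pasta: +8.0 g protein for $0.45 (total $0.45, still need 18.0 g).
Take 1.8 servings of edamame: +18.0 g protein for $1.35 (total $1.80, still need 0.0 g).
Filling from the cheapest source first is optimal under one linear minimum: $1.80.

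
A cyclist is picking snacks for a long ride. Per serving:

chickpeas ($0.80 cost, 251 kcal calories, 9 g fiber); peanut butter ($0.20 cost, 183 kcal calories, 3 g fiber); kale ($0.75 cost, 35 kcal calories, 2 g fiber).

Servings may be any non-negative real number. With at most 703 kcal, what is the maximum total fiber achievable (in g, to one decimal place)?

Fiber per kcal: kale 0.05714, chickpeas 0.03586, peanut butter 0.01639.
With no serving limits, spend the whole calories allowance on kale: 703 kcal / 35 kcal × 2 g = 40.2 g.

40.2 g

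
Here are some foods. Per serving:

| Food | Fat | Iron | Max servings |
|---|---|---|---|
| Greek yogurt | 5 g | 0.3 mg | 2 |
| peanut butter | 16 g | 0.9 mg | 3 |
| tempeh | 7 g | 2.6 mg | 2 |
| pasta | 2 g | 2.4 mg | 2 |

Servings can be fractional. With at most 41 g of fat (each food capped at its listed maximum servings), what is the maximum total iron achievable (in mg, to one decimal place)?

11.3 mg

Iron per g fat: pasta 1.2, tempeh 0.3714, Greek yogurt 0.06, peanut butter 0.05625.
Take 2 servings of pasta: uses 4 g fat, +4.8 mg iron (running total 4.8 mg).
Take 2 servings of tempeh: uses 14 g fat, +5.2 mg iron (running total 10.0 mg).
Take 2 servings of Greek yogurt: uses 10 g fat, +0.6 mg iron (running total 10.6 mg).
Take 0.8125 servings of peanut butter: uses 13 g fat, +0.7 mg iron (running total 11.3 mg).
Filling greedily by iron-per-g fat is optimal for one linear limit, giving 11.3 mg.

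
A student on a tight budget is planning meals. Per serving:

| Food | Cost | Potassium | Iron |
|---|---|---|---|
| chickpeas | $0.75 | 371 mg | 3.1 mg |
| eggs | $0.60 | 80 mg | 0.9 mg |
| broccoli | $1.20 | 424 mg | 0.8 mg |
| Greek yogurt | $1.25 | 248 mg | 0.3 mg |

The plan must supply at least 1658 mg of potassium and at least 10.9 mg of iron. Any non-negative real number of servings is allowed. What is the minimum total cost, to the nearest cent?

$3.35

With two linear requirements the optimum uses one or two foods; enumerate the corners.
chickpeas only: max(1658/371, 10.9/3.1) = 4.469 servings → $3.35.
eggs only: max(1658/80, 10.9/0.9) = 20.73 servings → $12.44.
broccoli only: max(1658/424, 10.9/0.8) = 13.62 servings → $16.35.
Greek yogurt only: max(1658/248, 10.9/0.3) = 36.33 servings → $45.42.
chickpeas + eggs: intersection lies outside the first quadrant.
chickpeas + broccoli with both tight: 3.238 servings and 1.077 servings → $3.72.
chickpeas + Greek yogurt with both tight: 3.355 servings and 1.667 servings → $4.60.
eggs + broccoli with both tight: 10.38 servings and 1.953 servings → $8.57.
eggs + Greek yogurt with both tight: 11.07 servings and 3.113 servings → $10.54.
broccoli + Greek yogurt with both targets exact would need a negative amount; discard.
So the least-cost plan costs $3.35.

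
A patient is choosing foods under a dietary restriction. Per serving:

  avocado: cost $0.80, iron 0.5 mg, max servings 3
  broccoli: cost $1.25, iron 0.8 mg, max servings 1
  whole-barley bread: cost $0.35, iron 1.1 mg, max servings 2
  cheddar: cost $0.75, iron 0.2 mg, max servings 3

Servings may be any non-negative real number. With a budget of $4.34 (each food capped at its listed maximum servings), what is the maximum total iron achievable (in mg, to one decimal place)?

Iron per dollar: whole-barley bread 3.143, broccoli 0.64, avocado 0.625, cheddar 0.2667.
Take 2 servings of whole-barley bread: spends $0.70, +2.2 mg iron (running total 2.2 mg).
Take 1 serving of broccoli: spends $1.25, +0.8 mg iron (running total 3.0 mg).
Take 2.987 servings of avocado: spends $2.39, +1.5 mg iron (running total 4.5 mg).
Filling greedily by iron-per-dollar is optimal for one linear limit, giving 4.5 mg.

4.5 mg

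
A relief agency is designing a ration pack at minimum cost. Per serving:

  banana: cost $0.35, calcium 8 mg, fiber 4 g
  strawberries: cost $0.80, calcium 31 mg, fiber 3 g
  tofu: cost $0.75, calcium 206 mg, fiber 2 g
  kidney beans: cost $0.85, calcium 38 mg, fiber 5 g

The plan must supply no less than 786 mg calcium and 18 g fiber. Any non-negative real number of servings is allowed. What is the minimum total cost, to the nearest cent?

Minimising a linear cost over {calcium ≥ 786, fiber ≥ 18, servings ≥ 0} — the optimum is at a vertex, using one or two foods.
banana only: max(786/8, 18/4) = 98.25 servings → $34.39.
strawberries only: max(786/31, 18/3) = 25.35 servings → $20.28.
tofu only: max(786/206, 18/2) = 9 servings → $6.75.
kidney beans only: max(786/38, 18/5) = 20.68 servings → $17.58.
banana + strawberries: intersection lies outside the first quadrant.
banana + tofu with both tight: 2.644 servings and 3.713 servings → $3.71.
banana + kidney beans with both targets exact would need a negative amount; discard.
strawberries + tofu with both tight: 3.842 servings and 3.237 servings → $5.50.
strawberries + kidney beans: the both-tight solution has a negative serving — not a feasible corner.
tofu + kidney beans with both tight: 3.403 servings and 2.239 servings → $4.46.
So the least-cost plan costs $3.71.

$3.71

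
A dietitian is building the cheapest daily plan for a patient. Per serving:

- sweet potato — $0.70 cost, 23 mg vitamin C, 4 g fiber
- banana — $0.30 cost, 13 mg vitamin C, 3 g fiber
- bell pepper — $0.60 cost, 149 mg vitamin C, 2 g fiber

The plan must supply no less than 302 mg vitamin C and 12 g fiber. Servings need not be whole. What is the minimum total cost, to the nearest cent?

With two linear requirements the optimum uses one or two foods; enumerate the corners.
sweet potato only: max(302/23, 12/4) = 13.13 servings → $9.19.
banana only: max(302/13, 12/3) = 23.23 servings → $6.97.
bell pepper only: max(302/149, 12/2) = 6 servings → $3.60.
sweet potato + banana with both targets exact would need a negative amount; discard.
sweet potato + bell pepper with both tight: 2.153 servings and 1.695 servings → $2.52.
banana + bell pepper with both tight: 2.812 servings and 1.781 servings → $1.91.
The minimum over all feasible corners is $1.91.

$1.91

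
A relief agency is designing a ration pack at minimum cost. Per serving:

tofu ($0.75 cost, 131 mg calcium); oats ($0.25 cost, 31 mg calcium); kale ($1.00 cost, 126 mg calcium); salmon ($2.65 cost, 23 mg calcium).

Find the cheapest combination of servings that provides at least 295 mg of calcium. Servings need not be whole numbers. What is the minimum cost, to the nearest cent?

$1.69

Cost per mg of calcium: tofu $0.0057, kale $0.0079, oats $0.0081, salmon $0.1152.
With no serving limits, use only tofu: 295 mg / 131 mg = 2.252 servings × $0.75 = $1.69.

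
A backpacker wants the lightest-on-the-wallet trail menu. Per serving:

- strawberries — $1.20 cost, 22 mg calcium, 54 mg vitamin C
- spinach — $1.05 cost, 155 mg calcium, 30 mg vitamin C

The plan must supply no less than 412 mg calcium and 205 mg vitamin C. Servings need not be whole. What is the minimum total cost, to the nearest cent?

$5.44

Minimising a linear cost over {calcium ≥ 412, vitamin C ≥ 205, servings ≥ 0} — the optimum is at a vertex, using one or two foods.
strawberries only: max(412/22, 205/54) = 18.73 servings → $22.47.
spinach only: max(412/155, 205/30) = 6.833 servings → $7.17.
strawberries + spinach with both tight: 2.518 servings and 2.301 servings → $5.44.
So the least-cost plan costs $5.44.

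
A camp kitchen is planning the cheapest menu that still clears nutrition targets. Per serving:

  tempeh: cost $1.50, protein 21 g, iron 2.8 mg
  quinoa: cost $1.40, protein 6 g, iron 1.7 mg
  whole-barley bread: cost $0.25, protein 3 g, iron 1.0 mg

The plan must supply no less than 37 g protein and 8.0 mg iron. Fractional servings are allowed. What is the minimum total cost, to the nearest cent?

$2.83

tempeh only: max(37/21, 8.0/2.8) = 2.857 servings → $4.29.
quinoa only: max(37/6, 8.0/1.7) = 6.167 servings → $8.63.
whole-barley bread only: max(37/3, 8.0/1.0) = 12.33 servings → $3.08.
tempeh + quinoa with both tight: 0.7884 servings and 3.407 servings → $5.95.
tempeh + whole-barley bread with both tight: 1.032 servings and 5.111 servings → $2.83.
quinoa + whole-barley bread: intersection lies outside the first quadrant.
The minimum over all feasible corners is $2.83.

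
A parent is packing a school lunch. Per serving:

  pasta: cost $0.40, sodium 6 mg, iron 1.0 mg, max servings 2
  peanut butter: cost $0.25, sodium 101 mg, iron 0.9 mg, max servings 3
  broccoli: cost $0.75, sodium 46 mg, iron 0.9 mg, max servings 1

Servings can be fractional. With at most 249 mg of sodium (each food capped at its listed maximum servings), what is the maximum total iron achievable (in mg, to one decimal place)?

Iron per mg sodium: pasta 0.1667, broccoli 0.01957, peanut butter 0.008911.
Take 2 servings of pasta: uses 12 mg sodium, +2.0 mg iron (running total 2.0 mg).
Take 1 serving of broccoli: uses 46 mg sodium, +0.9 mg iron (running total 2.9 mg).
Take 1.891 servings of peanut butter: uses 191 mg sodium, +1.7 mg iron (running total 4.6 mg).
Filling greedily by iron-per-mg sodium is optimal for one linear limit, giving 4.6 mg.

4.6 mg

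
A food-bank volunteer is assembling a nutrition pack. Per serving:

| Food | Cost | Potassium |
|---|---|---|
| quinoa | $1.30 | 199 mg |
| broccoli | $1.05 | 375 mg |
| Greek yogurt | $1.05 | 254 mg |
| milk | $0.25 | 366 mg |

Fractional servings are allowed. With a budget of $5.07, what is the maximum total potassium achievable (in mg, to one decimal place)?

7422.5 mg

Potassium per dollar: milk 1464, broccoli 357.1, Greek yogurt 241.9, quinoa 153.1.
With no serving limits, spend the whole cost allowance on milk: $5.07 / $0.25 × 366 mg = 7422.5 mg.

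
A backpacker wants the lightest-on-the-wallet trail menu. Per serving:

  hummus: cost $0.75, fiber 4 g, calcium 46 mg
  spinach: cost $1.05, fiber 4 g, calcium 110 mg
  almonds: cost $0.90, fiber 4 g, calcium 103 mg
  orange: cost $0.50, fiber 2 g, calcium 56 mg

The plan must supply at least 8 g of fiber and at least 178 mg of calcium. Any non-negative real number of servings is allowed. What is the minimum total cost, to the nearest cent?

A basic optimal solution has at most two foods positive. Try each food alone and each pair with both targets met exactly.
hummus only: max(8/4, 178/46) = 3.87 servings → $2.90.
spinach only: max(8/4, 178/110) = 2 servings → $2.10.
almonds only: max(8/4, 178/103) = 2 servings → $1.80.
orange only: max(8/2, 178/56) = 4 servings → $2.00.
hummus + spinach with both tight: 0.6562 servings and 1.344 servings → $1.90.
hummus + almonds with both tight: 0.4912 servings and 1.509 servings → $1.73.
hummus + orange with both tight: 0.697 servings and 2.606 servings → $1.83.
spinach + almonds with both targets exact would need a negative amount; discard.
spinach + orange: intersection lies outside the first quadrant.
almonds + orange: the both-tight solution has a negative serving — not a feasible corner.
The minimum over all feasible corners is $1.73.

$1.73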